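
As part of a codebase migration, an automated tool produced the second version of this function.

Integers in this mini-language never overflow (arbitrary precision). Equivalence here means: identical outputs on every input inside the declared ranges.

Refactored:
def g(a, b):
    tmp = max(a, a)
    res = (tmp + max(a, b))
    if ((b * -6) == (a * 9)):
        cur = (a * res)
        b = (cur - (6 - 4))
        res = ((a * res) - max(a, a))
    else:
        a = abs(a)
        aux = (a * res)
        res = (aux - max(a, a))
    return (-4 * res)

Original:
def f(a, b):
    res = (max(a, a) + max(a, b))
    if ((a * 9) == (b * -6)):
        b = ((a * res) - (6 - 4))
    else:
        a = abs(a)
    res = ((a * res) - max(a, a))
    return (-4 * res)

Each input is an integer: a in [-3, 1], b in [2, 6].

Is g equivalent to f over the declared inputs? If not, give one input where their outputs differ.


Reading the diff, among the changes: arithmetic usage differs, and min/max/abs usage differs, and local variable names differ, and statement counts differ.
Tracing a=1, b=3: f: res = 4; ((a * 9) == (b * -6)) -> false; a = 1; res = 3; return -12 | g: tmp = 1; res = 4; ((b * -6) == (a * 9)) -> false; a = 1; aux = 4; res = 3; return -12 — matching result -12.
An exhaustive pass over the 25 declared inputs shows identical outputs.
verdict: equivalent


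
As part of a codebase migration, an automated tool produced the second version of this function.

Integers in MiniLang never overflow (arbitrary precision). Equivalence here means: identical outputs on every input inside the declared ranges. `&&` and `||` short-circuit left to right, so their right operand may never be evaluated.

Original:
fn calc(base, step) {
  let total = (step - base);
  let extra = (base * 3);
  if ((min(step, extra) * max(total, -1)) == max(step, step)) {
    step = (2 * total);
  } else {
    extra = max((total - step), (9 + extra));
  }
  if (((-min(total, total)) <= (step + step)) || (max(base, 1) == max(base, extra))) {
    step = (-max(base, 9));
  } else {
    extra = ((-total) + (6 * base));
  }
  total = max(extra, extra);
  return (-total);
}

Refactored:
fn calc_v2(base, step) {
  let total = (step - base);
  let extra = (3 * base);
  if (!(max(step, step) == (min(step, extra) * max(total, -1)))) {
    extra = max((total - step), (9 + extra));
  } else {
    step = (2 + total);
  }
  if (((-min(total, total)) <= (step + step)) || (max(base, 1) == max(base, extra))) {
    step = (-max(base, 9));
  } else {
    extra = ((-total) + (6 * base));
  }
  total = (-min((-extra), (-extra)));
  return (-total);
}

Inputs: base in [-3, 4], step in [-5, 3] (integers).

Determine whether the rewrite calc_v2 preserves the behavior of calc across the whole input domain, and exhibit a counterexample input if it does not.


Take base=1, step=0.
calc: total becomes -1; next extra becomes 3; next ((min(step, extra) * max(total, -1)) == max(step, step)) evaluates to true; next step becomes -2; next (((-min(total, total)) <= (step + step)) || (max(base, 1) == max(base, extra))) evaluates to false; next extra becomes 7; next total becomes 7; next final value -7
calc_v2: total becomes -1; next extra becomes 3; next (!(max(step, step) == (min(step, extra) * max(total, -1)))) evaluates to false; next step becomes 1; next (((-min(total, total)) <= (step + step)) || (max(base, 1) == max(base, extra))) evaluates to true; next step becomes -9; next total becomes 3; next final value -3
-7 against -3: the behavior changed.
verdict: not equivalent; witness: base=1, step=0


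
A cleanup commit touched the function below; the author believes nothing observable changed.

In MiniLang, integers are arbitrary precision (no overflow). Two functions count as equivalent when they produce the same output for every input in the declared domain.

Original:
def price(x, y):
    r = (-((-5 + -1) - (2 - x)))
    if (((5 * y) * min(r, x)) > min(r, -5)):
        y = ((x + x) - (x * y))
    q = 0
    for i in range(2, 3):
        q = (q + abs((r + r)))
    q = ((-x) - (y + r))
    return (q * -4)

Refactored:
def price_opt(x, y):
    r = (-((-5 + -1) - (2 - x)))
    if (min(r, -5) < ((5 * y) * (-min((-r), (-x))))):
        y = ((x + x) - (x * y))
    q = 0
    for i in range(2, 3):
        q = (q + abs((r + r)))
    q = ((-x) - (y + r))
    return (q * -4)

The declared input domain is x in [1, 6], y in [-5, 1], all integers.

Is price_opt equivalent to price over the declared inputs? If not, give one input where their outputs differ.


One difference looks behavioral, but it never changes the outcome for any declared input.
One worked example (x=5, y=-2) — price: r := 3 | (((5 * y) * min(r, x)) > min(r, -5)): false | q := 0 | iter i=2: | q := 6 | q := -6 | result 24; price_opt: r := 3 | (min(r, -5) < ((5 * y) * (-min((-r), (-x))))): false | q := 0 | iter i=2: | q := 6 | q := -6 | result 24; agreement on 24.
Checked all 42 inputs in the declared domain: the outputs agree on every one.
verdict: equivalent


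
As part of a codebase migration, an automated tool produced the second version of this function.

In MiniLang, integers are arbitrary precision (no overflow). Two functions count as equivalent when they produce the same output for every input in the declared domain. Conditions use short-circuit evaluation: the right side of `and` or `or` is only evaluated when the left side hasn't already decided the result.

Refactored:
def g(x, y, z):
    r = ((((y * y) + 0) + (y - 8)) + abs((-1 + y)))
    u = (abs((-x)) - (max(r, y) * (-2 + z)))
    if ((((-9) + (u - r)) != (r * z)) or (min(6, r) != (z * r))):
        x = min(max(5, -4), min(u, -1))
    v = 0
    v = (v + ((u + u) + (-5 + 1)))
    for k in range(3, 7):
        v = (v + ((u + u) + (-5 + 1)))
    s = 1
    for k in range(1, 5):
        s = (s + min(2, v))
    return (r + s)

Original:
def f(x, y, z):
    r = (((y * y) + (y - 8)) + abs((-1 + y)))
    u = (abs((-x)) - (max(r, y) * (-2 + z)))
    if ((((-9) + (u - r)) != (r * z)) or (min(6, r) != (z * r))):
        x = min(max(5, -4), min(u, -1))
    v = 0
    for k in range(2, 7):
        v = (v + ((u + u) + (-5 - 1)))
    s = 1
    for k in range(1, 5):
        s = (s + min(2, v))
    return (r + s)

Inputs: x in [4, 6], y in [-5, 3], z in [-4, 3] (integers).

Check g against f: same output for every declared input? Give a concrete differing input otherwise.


These are not equivalent — on x=4, y=-5, z=3 the outputs split (-661 vs -621).
f: r := 18 | u := -14 | ((((-9) + (u - r)) != (r * z)) or (min(6, r) != (z * r))): true | x := -14 | v := 0 | iter k=2: | v := -34 | iter k=3: | v := -68 | iter k=4: | v := -102 | iter k=5: | v := -136 | iter k=6: | v := -170 | s := 1 | iter k=1: | s := -169 | iter k=2: | s := -339 | iter k=3: | s := -509 | iter k=4: | s := -679 | result -661
g: r := 18 | u := -14 | ((((-9) + (u - r)) != (r * z)) or (min(6, r) != (z * r))): true | x := -14 | v := 0 | v := -32 | iter k=3: | v := -64 | iter k=4: | v := -96 | iter k=5: | v := -128 | iter k=6: | v := -160 | s := 1 | iter k=1: | s := -159 | iter k=2: | s := -319 | iter k=3: | s := -479 | iter k=4: | s := -639 | result -621
verdict: not equivalent; witness: x=4, y=-5, z=3


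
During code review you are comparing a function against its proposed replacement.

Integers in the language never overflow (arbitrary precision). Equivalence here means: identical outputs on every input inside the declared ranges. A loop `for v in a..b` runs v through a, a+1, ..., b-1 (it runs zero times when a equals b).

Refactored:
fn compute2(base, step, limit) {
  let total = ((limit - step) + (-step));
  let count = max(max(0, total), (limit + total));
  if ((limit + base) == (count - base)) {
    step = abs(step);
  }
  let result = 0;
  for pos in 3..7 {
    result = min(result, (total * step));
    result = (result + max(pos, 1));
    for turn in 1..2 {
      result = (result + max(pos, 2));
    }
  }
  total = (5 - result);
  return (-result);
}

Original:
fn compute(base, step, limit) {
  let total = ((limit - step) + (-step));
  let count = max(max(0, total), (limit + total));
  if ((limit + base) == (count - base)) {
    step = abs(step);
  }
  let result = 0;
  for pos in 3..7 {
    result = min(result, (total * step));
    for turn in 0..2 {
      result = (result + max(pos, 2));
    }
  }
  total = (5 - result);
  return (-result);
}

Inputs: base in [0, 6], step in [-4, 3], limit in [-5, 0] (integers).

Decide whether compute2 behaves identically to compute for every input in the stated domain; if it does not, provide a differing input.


Equivalent. The edit looks behavioral (`2` became `1`), but over these ranges it never changes the outcome.
Every one of the 336 inputs gives matching results.
Tracing base=4, step=2, limit=-1: compute: total becomes -5; next count becomes 0; next ((limit + base) == (count - base)) evaluates to false; next result becomes 0; next at pos=3:; next result becomes -10; next at turn=0:; next result becomes -7; next at turn=1:; next result becomes -4; next at pos=4:; next result becomes -10; next at turn=0:; next result becomes -6; next at turn=1:; next result becomes -2; next at pos=5:; next result becomes -10; next at turn=0:; next result becomes -5; next at turn=1:; next result becomes 0; next at pos=6:; next result becomes -10; next at turn=0:; next result becomes -4; next at turn=1:; next result becomes 2; next total becomes 3; next final value -2 | compute2: total becomes -5; next count becomes 0; next ((limit + base) == (count - base)) evaluates to false; next result becomes 0; next at pos=3:; next result becomes -10; next result becomes -7; next at turn=1:; next result becomes -4; next at pos=4:; next result becomes -10; next result becomes -6; next at turn=1:; next result becomes -2; next at pos=5:; next result becomes -10; next result becomes -5; next at turn=1:; next result becomes 0; next at pos=6:; next result becomes -10; next result becomes -4; next at turn=1:; next result becomes 2; next total becomes 3; next final value -2 — matching result -2.
verdict: equivalent


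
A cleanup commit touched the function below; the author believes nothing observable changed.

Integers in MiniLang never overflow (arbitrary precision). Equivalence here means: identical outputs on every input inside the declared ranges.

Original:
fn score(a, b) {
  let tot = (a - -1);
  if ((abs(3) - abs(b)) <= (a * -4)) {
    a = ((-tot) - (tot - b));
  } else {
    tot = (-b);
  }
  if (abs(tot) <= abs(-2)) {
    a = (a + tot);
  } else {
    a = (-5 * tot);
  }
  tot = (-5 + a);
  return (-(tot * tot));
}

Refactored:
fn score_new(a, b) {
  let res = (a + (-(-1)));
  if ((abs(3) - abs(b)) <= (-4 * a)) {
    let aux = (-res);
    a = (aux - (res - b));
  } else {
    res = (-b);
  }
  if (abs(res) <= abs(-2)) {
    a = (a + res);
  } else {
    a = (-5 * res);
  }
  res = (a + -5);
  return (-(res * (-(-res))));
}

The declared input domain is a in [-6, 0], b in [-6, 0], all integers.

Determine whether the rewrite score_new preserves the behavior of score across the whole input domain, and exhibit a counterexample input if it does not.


Behavior is preserved: although statement counts differ; and arithmetic usage differs; and local variable names differ, the outputs never diverge.
Tracing a=-1, b=-3: score: tot = 0; ((abs(3) - abs(b)) <= (a * -4)) -> true; a = -3; (abs(tot) <= abs(-2)) -> true; a = -3; tot = -8; return -64 | score_new: res = 0; ((abs(3) - abs(b)) <= (-4 * a)) -> true; aux = 0; a = -3; (abs(res) <= abs(-2)) -> true; a = -3; res = -8; return -64 — matching result -64.
An exhaustive pass over the 49 declared inputs shows identical outputs.
verdict: equivalent


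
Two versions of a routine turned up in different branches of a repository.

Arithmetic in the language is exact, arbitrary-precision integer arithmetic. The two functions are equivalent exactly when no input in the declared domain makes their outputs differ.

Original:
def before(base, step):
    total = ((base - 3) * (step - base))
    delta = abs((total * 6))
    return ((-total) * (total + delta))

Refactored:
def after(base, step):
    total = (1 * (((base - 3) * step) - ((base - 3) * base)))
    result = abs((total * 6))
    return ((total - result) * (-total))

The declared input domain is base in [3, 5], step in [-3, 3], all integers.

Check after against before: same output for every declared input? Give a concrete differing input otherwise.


Evaluate both at base=4, step=-3.
before: total := -7 | delta := 42 | result 245
after: total := -7 | result := 42 | result -343
245 != -343, so the rewrite changes behavior.
verdict: not equivalent; witness: base=4, step=-3


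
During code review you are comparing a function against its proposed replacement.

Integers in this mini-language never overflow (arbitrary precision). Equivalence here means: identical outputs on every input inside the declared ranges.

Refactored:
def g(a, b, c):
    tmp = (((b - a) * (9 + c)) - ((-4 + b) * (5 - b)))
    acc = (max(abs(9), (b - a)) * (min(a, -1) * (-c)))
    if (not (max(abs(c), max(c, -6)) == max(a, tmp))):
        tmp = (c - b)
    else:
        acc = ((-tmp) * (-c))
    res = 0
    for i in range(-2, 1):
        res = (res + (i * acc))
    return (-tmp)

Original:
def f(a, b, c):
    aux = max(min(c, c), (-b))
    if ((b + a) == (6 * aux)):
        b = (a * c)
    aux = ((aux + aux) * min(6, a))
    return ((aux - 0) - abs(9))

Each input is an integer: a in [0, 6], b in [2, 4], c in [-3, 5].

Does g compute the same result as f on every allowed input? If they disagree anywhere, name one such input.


Run the pair on a=0, b=2, c=-3.
f: aux becomes -2; next ((b + a) == (6 * aux)) evaluates to false; next aux becomes 0; next final value -9
g: tmp becomes 18; next acc becomes -27; next (not (max(abs(c), max(c, -6)) == max(a, tmp))) evaluates to true; next tmp becomes -5; next res becomes 0; next at i=-2:; next res becomes 54; next at i=-1:; next res becomes 81; next at i=0:; next res becomes 81; next final value 5
-9 vs 5 — the two versions disagree here.
verdict: not equivalent; witness: a=0, b=2, c=-3


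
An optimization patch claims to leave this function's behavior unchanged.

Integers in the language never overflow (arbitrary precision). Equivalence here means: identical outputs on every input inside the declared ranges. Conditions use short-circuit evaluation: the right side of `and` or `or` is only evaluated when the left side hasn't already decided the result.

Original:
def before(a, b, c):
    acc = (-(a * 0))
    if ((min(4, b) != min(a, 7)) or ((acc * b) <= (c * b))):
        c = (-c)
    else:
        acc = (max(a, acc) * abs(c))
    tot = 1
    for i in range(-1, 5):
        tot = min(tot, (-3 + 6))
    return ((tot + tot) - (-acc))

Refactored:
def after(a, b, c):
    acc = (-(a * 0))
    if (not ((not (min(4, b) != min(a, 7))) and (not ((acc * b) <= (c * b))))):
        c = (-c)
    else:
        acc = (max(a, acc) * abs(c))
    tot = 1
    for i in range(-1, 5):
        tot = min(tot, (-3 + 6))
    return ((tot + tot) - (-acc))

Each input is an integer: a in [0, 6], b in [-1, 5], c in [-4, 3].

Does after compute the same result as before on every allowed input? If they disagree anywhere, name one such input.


Changes here: boolean connective usage differs; the full 392-point sweep finds no disagreement.
verdict: equivalent


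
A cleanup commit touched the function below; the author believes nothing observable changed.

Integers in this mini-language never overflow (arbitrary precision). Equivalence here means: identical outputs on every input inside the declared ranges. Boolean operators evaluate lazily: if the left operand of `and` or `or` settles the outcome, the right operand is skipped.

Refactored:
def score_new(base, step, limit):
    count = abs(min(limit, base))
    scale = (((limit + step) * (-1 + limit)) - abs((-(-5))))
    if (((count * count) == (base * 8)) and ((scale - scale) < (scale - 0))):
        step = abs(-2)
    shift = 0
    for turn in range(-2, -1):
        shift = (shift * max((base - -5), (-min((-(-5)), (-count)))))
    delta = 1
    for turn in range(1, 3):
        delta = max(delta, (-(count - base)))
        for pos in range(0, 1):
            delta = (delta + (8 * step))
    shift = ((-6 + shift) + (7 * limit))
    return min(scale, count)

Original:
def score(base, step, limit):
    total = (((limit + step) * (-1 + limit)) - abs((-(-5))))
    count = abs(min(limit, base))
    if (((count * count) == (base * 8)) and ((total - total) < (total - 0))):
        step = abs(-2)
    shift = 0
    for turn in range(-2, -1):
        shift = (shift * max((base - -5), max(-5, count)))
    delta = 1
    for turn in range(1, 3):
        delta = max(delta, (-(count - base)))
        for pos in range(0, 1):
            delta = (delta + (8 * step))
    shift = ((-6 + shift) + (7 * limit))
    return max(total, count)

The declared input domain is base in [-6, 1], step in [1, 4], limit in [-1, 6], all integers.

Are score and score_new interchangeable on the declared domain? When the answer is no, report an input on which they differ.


These are not equivalent — on base=-6, step=1, limit=-1 the outputs split (6 vs -5).
score: total=-5, then count=6, then (((count * count) == (base * 8)) and ((total - total) < (total - 0))) is false, then shift=0, then (turn=-2), then shift=0, then delta=1, then (turn=1), then delta=1, then (pos=0), then delta=9, then (turn=2), then delta=9, then (pos=0), then delta=17, then shift=-13, then returns 6
score_new: count=6, then scale=-5, then (((count * count) == (base * 8)) and ((scale - scale) < (scale - 0))) is false, then shift=0, then (turn=-2), then shift=0, then delta=1, then (turn=1), then delta=1, then (pos=0), then delta=9, then (turn=2), then delta=9, then (pos=0), then delta=17, then shift=-13, then returns -5
verdict: not equivalent; witness: base=-6, step=1, limit=-1


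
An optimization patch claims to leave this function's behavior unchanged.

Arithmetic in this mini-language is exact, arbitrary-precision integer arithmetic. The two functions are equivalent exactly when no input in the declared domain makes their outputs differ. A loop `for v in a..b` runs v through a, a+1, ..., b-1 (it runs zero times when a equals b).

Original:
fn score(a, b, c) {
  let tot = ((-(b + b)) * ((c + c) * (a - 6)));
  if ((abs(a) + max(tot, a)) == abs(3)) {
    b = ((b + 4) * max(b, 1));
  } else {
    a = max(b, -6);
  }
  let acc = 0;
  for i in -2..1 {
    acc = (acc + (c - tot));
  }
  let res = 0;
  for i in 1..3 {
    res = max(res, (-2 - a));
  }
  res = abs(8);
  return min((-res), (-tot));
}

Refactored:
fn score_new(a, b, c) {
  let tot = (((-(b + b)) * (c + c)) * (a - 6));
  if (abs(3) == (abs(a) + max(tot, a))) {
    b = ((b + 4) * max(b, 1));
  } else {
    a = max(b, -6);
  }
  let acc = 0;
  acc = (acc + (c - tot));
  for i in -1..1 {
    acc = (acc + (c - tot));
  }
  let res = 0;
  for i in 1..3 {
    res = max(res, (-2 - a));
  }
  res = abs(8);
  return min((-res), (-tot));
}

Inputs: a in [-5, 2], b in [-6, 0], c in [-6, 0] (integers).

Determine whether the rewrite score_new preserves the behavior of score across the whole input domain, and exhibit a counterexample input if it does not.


Side by side, the visible changes include: statement counts differ; arithmetic usage differs; loop structure differs.
One worked example (a=2, b=-2, c=-6) — score: tot=192, then ((abs(a) + max(tot, a)) == abs(3)) is false, then a=-2, then acc=0, then (i=-2), then acc=-198, then (i=-1), then acc=-396, then (i=0), then acc=-594, then res=0, then (i=1), then res=0, then (i=2), then res=0, then res=8, then returns -192; score_new: tot=192, then (abs(3) == (abs(a) + max(tot, a))) is false, then a=-2, then acc=0, then acc=-198, then (i=-1), then acc=-396, then (i=0), then acc=-594, then res=0, then (i=1), then res=0, then (i=2), then res=0, then res=8, then returns -192; agreement on -192.
An exhaustive pass over the 392 declared inputs shows identical outputs.
verdict: equivalent


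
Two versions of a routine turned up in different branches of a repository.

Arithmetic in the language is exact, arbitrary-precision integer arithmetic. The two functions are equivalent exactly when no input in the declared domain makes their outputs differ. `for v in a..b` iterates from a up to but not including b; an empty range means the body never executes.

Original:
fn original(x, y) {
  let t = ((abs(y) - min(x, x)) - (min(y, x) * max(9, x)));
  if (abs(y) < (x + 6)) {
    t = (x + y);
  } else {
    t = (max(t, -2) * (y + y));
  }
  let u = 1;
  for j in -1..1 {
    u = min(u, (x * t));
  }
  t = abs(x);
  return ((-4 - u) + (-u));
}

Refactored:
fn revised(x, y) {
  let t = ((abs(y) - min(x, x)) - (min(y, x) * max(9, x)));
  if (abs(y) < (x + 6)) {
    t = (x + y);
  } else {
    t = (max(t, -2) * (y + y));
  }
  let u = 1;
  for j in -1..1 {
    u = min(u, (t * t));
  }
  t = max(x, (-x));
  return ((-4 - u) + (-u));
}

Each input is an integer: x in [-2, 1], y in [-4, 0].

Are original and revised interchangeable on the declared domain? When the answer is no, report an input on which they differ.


Run the pair on x=0, y=-4.
original: t = 40; (abs(y) < (x + 6)) -> true; t = -4; u = 1; [j=-1]; u = 0; [j=0]; u = 0; t = 0; return -4
revised: t = 40; (abs(y) < (x + 6)) -> true; t = -4; u = 1; [j=-1]; u = 1; [j=0]; u = 1; t = 0; return -6
-4 against -6: the behavior changed.
verdict: not equivalent; witness: x=0, y=-4


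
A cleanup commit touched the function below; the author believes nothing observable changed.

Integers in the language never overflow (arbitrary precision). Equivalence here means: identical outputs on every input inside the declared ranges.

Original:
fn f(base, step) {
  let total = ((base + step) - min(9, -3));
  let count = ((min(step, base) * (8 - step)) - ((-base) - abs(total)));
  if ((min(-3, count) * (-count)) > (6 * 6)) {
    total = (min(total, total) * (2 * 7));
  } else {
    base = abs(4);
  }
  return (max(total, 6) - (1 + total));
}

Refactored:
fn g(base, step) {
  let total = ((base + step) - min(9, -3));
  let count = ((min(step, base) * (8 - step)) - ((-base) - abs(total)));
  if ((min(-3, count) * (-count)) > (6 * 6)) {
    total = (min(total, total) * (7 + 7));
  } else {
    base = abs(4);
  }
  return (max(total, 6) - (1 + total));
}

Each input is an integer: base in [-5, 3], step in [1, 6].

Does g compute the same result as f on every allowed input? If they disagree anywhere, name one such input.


Reading the diff, among the changes: arithmetic usage differs; and constant usage differs.
Spot check at base=2, step=5 — f: total becomes 10; next count becomes 18; next ((min(-3, count) * (-count)) > (6 * 6)) evaluates to true; next total becomes 140; next final value -1. g: total becomes 10; next count becomes 18; next ((min(-3, count) * (-count)) > (6 * 6)) evaluates to true; next total becomes 140; next final value -1. Both give -1.
Across all 54 domain points the two functions coincide.
verdict: equivalent


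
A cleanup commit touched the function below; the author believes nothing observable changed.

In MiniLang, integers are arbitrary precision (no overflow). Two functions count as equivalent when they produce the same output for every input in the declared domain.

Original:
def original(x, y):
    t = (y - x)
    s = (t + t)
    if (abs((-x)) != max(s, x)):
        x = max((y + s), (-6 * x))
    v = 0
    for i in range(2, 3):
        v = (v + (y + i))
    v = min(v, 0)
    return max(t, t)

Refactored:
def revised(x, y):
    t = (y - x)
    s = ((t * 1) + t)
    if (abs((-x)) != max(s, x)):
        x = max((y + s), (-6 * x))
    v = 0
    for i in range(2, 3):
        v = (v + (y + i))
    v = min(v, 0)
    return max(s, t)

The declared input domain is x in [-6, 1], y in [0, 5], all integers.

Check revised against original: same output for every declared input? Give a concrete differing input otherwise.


There is a counterexample at x=-6, y=0: 6 on one side, 12 on the other.
original: t=6, then s=12, then (abs((-x)) != max(s, x)) is true, then x=36, then v=0, then (i=2), then v=2, then v=0, then returns 6
revised: t=6, then s=12, then (abs((-x)) != max(s, x)) is true, then x=36, then v=0, then (i=2), then v=2, then v=0, then returns 12
verdict: not equivalent; witness: x=-6, y=0


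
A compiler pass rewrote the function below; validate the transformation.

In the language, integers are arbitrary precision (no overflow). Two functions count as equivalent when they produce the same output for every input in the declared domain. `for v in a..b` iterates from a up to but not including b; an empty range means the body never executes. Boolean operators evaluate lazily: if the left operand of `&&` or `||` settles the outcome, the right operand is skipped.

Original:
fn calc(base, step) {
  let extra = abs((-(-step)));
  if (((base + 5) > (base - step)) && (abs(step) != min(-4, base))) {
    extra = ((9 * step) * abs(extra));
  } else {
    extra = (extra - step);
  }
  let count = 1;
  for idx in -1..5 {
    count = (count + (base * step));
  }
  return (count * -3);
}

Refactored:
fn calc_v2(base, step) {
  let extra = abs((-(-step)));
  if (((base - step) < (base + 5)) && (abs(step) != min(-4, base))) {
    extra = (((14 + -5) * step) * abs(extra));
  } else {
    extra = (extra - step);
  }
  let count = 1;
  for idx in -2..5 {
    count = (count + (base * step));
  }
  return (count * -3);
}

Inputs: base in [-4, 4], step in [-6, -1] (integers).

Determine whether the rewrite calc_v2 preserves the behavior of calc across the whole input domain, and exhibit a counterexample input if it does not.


Not equivalent: base=-4, step=-6 separates them (-435 vs -507).
calc: extra=6, then (((base + 5) > (base - step)) && (abs(step) != min(-4, base))) is false, then extra=12, then count=1, then (idx=-1), then count=25, then (idx=0), then count=49, then (idx=1), then count=73, then (idx=2), then count=97, then (idx=3), then count=121, then (idx=4), then count=145, then returns -435
calc_v2: extra=6, then (((base - step) < (base + 5)) && (abs(step) != min(-4, base))) is false, then extra=12, then count=1, then (idx=-2), then count=25, then (idx=-1), then count=49, then (idx=0), then count=73, then (idx=1), then count=97, then (idx=2), then count=121, then (idx=3), then count=145, then (idx=4), then count=169, then returns -507
verdict: not equivalent; witness: base=-4, step=-6


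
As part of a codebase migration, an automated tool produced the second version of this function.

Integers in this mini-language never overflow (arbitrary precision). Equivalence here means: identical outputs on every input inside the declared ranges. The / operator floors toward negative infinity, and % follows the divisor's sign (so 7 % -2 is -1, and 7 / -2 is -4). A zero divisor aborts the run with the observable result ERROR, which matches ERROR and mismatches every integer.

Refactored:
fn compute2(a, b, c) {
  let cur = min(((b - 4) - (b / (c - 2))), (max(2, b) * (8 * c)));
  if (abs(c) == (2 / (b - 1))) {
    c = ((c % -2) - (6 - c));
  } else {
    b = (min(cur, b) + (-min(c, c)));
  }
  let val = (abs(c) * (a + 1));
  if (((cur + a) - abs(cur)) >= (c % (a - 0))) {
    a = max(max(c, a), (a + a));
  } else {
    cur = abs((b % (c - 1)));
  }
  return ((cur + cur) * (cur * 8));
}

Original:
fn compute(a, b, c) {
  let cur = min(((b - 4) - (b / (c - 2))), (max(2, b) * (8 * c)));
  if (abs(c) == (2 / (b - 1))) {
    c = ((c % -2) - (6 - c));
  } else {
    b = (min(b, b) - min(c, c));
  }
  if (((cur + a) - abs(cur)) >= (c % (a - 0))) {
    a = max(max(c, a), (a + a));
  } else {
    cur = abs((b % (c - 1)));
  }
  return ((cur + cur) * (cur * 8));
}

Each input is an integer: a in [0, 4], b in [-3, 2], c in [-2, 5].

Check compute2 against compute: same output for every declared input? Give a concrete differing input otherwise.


At a=1, b=-3, c=-2: compute gives 16, compute2 gives 0.
verdict: not equivalent; witness: a=1, b=-3, c=-2


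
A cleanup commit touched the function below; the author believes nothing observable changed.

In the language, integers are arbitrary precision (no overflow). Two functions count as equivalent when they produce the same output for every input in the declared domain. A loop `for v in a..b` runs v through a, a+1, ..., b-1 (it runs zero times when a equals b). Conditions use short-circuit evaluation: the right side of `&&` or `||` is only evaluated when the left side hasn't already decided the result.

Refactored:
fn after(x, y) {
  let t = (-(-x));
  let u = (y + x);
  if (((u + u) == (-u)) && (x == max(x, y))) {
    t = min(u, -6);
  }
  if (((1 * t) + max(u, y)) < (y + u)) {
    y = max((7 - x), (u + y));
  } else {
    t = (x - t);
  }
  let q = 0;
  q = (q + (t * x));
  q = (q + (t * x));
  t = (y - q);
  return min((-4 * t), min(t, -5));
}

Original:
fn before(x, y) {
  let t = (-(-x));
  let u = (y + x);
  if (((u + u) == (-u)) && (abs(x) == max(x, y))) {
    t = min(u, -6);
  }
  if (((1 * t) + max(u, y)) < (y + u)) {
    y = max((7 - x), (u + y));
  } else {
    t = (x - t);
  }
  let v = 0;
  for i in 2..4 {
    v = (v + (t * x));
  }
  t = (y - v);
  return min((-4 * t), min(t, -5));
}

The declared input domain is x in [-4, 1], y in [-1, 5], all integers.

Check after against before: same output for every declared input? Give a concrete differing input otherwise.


Evaluate both at x=-4, y=4.
before: t = -4; u = 0; (((u + u) == (-u)) && (abs(x) == max(x, y))) -> true; t = -6; (((1 * t) + max(u, y)) < (y + u)) -> true; y = 11; v = 0; [i=2]; v = 24; [i=3]; v = 48; t = -37; return -37
after: t = -4; u = 0; (((u + u) == (-u)) && (x == max(x, y))) -> false; (((1 * t) + max(u, y)) < (y + u)) -> true; y = 11; q = 0; q = 16; q = 32; t = -21; return -21
-37 and -21 differ, so these are not the same function on this domain.
verdict: not equivalent; witness: x=-4, y=4


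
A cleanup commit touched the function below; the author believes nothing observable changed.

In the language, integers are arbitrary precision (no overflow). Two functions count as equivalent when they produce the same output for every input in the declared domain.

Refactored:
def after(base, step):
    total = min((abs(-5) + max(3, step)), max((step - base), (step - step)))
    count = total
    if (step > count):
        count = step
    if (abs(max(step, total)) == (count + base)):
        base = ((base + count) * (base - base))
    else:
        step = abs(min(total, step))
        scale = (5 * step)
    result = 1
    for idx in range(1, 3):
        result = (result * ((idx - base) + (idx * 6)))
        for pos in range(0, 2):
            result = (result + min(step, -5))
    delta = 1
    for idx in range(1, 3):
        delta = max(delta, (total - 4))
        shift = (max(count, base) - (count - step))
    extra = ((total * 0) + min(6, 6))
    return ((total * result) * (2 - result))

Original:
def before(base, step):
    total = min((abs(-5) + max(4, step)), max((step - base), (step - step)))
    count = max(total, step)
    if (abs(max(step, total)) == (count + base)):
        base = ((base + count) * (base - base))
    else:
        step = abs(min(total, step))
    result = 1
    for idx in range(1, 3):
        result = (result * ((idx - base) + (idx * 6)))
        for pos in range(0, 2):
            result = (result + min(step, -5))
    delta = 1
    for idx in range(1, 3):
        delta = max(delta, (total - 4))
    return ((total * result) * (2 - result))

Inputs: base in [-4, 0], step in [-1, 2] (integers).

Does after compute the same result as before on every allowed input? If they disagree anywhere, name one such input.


Equivalent. The edit looks behavioral (`4` became `3`), but over these ranges it never changes the outcome.
An exhaustive pass over the 20 declared inputs shows identical outputs.
One worked example (base=-1, step=1) — before: total=2, then count=2, then (abs(max(step, total)) == (count + base)) is false, then step=1, then result=1, then (idx=1), then result=8, then (pos=0), then result=3, then (pos=1), then result=-2, then (idx=2), then result=-30, then (pos=0), then result=-35, then (pos=1), then result=-40, then delta=1, then (idx=1), then delta=1, then (idx=2), then delta=1, then returns -3360; after: total=2, then count=2, then (step > count) is false, then (abs(max(step, total)) == (count + base)) is false, then step=1, then scale=5, then result=1, then (idx=1), then result=8, then (pos=0), then result=3, then (pos=1), then result=-2, then (idx=2), then result=-30, then (pos=0), then result=-35, then (pos=1), then result=-40, then delta=1, then (idx=1), then delta=1, then shift=1, then (idx=2), then delta=1, then shift=1, then extra=6, then returns -3360; agreement on -3360.
verdict: equivalent


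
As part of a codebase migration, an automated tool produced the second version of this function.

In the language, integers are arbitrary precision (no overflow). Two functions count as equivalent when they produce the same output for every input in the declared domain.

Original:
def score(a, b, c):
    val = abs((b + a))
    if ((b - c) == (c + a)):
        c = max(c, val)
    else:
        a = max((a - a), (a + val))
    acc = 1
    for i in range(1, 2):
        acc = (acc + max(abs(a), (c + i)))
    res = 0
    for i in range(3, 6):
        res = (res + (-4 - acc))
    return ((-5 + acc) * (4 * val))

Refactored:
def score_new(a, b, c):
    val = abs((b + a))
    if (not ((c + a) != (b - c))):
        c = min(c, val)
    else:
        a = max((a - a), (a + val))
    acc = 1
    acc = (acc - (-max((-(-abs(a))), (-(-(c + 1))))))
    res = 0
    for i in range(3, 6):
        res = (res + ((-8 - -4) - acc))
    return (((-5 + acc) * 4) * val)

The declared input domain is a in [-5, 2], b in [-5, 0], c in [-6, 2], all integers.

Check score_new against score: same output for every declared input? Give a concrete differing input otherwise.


The rewrite breaks on a=-5, b=-5, c=0, where the results are 280 and 40.
score: val := 10 | ((b - c) == (c + a)): true | c := 10 | acc := 1 | iter i=1: | acc := 12 | res := 0 | iter i=3: | res := -16 | iter i=4: | res := -32 | iter i=5: | res := -48 | result 280
score_new: val := 10 | (not ((c + a) != (b - c))): true | c := 0 | acc := 1 | acc := 6 | res := 0 | iter i=3: | res := -10 | iter i=4: | res := -20 | iter i=5: | res := -30 | result 40
verdict: not equivalent; witness: a=-5, b=-5, c=0


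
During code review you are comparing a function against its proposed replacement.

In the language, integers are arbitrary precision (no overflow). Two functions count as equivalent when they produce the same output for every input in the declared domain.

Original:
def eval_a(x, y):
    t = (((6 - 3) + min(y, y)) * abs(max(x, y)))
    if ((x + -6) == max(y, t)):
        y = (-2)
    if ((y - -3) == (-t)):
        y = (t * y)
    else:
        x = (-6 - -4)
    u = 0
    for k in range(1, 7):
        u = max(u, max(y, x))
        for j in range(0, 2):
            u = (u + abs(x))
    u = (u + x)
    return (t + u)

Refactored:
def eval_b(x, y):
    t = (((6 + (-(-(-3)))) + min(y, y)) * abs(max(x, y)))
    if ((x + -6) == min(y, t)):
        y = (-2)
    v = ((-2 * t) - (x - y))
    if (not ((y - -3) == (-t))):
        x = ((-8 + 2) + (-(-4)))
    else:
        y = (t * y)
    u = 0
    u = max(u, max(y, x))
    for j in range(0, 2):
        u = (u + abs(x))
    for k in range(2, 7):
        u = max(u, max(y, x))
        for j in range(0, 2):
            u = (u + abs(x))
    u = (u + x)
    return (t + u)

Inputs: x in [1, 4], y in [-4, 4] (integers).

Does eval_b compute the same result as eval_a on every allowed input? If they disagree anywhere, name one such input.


Try x=3, y=-3.
eval_a: t=0, then ((x + -6) == max(y, t)) is false, then ((y - -3) == (-t)) is true, then y=0, then u=0, then (k=1), then u=3, then (j=0), then u=6, then (j=1), then u=9, then (k=2), then u=9, then (j=0), then u=12, then (j=1), then u=15, then (k=3), then u=15, then (j=0), then u=18, then (j=1), then u=21, then (k=4), then u=21, then (j=0), then u=24, then (j=1), then u=27, then (k=5), then u=27, then (j=0), then u=30, then (j=1), then u=33, then (k=6), then u=33, then (j=0), then u=36, then (j=1), then u=39, then u=42, then returns 42
eval_b: t=0, then ((x + -6) == min(y, t)) is true, then y=-2, then v=-5, then (not ((y - -3) == (-t))) is true, then x=-2, then u=0, then u=0, then (j=0), then u=2, then (j=1), then u=4, then (k=2), then u=4, then (j=0), then u=6, then (j=1), then u=8, then (k=3), then u=8, then (j=0), then u=10, then (j=1), then u=12, then (k=4), then u=12, then (j=0), then u=14, then (j=1), then u=16, then (k=5), then u=16, then (j=0), then u=18, then (j=1), then u=20, then (k=6), then u=20, then (j=0), then u=22, then (j=1), then u=24, then u=22, then returns 22
42 and 22 differ, so these are not the same function on this domain.
verdict: not equivalent; witness: x=3, y=-3


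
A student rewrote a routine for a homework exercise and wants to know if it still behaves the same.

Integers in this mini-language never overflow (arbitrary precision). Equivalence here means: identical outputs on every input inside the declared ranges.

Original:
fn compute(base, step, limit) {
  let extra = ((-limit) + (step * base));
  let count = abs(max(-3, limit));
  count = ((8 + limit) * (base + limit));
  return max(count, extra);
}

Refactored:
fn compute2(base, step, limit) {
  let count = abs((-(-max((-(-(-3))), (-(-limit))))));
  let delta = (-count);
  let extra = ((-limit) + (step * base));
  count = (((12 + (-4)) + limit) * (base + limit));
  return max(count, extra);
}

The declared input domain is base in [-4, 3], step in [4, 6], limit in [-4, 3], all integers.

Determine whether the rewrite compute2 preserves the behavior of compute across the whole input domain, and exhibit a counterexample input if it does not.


This is a faithful refactor — constant usage differs; and statement counts differ; and arithmetic usage differs; and local variable names differ, but the computed results match everywhere.
Tracing base=3, step=4, limit=-4: compute: extra := 16 | count := 3 | count := -4 | result 16 | compute2: count := 3 | delta := -3 | extra := 16 | count := -4 | result 16 — matching result 16.
Every one of the 192 inputs gives matching results.
verdict: equivalent


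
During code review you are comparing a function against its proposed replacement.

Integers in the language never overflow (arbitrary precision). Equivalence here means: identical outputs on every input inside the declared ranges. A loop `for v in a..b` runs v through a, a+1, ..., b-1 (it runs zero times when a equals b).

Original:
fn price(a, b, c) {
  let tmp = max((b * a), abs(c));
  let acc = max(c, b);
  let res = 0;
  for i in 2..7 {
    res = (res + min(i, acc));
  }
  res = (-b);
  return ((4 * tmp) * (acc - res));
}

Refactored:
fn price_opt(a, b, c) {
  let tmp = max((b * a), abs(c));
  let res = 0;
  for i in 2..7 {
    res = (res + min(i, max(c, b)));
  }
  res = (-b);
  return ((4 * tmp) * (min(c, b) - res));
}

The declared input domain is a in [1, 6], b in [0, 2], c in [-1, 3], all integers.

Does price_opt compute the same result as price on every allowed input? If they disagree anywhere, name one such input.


Take a=1, b=0, c=-1.
price: tmp=1, then acc=0, then res=0, then (i=2), then res=0, then (i=3), then res=0, then (i=4), then res=0, then (i=5), then res=0, then (i=6), then res=0, then res=0, then returns 0
price_opt: tmp=1, then res=0, then (i=2), then res=0, then (i=3), then res=0, then (i=4), then res=0, then (i=5), then res=0, then (i=6), then res=0, then res=0, then returns -4
0 != -4, so the rewrite changes behavior.
verdict: not equivalent; witness: a=1, b=0, c=-1


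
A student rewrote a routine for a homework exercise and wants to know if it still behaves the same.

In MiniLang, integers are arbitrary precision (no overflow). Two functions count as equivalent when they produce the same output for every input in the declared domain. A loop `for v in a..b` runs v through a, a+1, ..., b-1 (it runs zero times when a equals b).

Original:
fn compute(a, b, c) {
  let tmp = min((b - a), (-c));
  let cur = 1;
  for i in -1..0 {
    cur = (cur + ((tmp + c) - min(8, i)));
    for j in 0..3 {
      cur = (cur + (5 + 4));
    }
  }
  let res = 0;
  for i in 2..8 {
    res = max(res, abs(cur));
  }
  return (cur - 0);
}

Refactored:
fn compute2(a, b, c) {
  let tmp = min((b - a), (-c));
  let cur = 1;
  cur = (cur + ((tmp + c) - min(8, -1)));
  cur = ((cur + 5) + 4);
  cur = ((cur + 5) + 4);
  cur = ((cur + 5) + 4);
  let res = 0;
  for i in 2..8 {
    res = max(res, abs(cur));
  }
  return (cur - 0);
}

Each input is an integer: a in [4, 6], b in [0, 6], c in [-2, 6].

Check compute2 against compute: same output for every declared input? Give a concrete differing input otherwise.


The two are interchangeable: constant usage differs; and local variable names differ; and loop structure differs; and arithmetic usage differs, and every declared input agrees.
As a probe, take a=4, b=2, c=2: compute runs tmp becomes -2; next cur becomes 1; next at i=-1:; next cur becomes 2; next at j=0:; next cur becomes 11; next at j=1:; next cur becomes 20; next at j=2:; next cur becomes 29; next res becomes 0; next at i=2:; next res becomes 29; next at i=3:; next res becomes 29; next at i=4:; next res becomes 29; next at i=5:; next res becomes 29; next at i=6:; next res becomes 29; next at i=7:; next res becomes 29; next final value 29; compute2 runs tmp becomes -2; next cur becomes 1; next cur becomes 2; next cur becomes 11; next cur becomes 20; next cur becomes 29; next res becomes 0; next at i=2:; next res becomes 29; next at i=3:; next res becomes 29; next at i=4:; next res becomes 29; next at i=5:; next res becomes 29; next at i=6:; next res becomes 29; next at i=7:; next res becomes 29; next final value 29; both end at 29.
An exhaustive pass over the 189 declared inputs shows identical outputs.
verdict: equivalent
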